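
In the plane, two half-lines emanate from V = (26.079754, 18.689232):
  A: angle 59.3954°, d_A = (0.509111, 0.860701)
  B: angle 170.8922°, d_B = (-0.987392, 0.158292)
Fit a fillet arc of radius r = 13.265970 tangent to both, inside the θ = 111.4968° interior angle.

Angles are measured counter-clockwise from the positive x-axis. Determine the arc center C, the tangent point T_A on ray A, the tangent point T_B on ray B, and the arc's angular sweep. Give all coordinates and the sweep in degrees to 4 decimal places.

bisector direction at 115.1438° = (-0.424892,0.905244)
center distance |VC| = r/sin(θ/2) = 13.265970/sin(55.7484°) = 16.049343
C = V + |VC|·bis = (19.2605,33.2178)
T_A = V + ((C−V)·d_A)·d_A = V + 9.0330·d_A = (30.6786,26.4640)
T_B = V + ((C−V)·d_B)·d_B = V + 9.0330·d_B = (17.1606,20.1191)
sweep = 180° − θ = 68.5032°

center=(19.2605,33.2178) T_A=(30.6786,26.4640) T_B=(17.1606,20.1191) sweep=68.5032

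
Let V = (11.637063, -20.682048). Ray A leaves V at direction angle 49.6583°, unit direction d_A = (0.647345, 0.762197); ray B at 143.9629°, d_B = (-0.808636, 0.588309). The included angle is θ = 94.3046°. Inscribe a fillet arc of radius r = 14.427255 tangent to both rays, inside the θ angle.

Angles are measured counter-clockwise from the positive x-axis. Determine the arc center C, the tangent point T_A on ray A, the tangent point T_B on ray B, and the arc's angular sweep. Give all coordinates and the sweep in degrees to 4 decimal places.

center=(9.3035,-1.1428) T_A=(20.2999,-10.4822) T_B=(0.8158,-12.8092) sweep=85.6954

bisector direction at 96.8106° = (-0.118588,0.992944)
center distance |VC| = r/sin(θ/2) = 14.427255/sin(47.1523°) = 19.678074
C = V + |VC|·bis = (9.3035,-1.1428)
T_A = V + ((C−V)·d_A)·d_A = V + 13.3821·d_A = (20.2999,-10.4822)
T_B = V + ((C−V)·d_B)·d_B = V + 13.3821·d_B = (0.8158,-12.8092)
sweep = 180° − θ = 85.6954°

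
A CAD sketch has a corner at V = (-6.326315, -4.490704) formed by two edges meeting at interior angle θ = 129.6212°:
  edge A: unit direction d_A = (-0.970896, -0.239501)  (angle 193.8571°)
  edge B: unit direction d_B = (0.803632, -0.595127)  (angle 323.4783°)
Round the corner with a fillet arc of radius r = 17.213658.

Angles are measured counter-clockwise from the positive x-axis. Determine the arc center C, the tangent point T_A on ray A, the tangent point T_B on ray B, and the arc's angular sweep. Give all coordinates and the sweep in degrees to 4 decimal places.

center=(-10.0642,-23.1424) T_A=(-14.1869,-6.4298) T_B=(0.1801,-9.3090) sweep=50.3788

bisector direction at 258.6677° = (-0.196499,-0.980504)
center distance |VC| = r/sin(θ/2) = 17.213658/sin(64.8106°) = 19.022596
C = V + |VC|·bis = (-10.0642,-23.1424)
T_A = V + ((C−V)·d_A)·d_A = V + 8.0962·d_A = (-14.1869,-6.4298)
T_B = V + ((C−V)·d_B)·d_B = V + 8.0962·d_B = (0.1801,-9.3090)
sweep = 180° − θ = 50.3788°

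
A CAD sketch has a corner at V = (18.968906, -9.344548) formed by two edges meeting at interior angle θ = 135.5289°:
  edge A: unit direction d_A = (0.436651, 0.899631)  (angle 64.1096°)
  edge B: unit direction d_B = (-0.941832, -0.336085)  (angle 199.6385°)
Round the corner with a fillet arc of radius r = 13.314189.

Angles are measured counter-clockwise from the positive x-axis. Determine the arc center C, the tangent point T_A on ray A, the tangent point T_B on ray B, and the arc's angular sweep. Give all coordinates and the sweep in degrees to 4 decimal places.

bisector direction at 131.8741° = (-0.667495,0.744614)
center distance |VC| = r/sin(θ/2) = 13.314189/sin(67.7644°) = 14.383828
C = V + |VC|·bis = (9.3678,1.3659)
T_A = V + ((C−V)·d_A)·d_A = V + 5.4431·d_A = (21.3456,-4.4478)
T_B = V + ((C−V)·d_B)·d_B = V + 5.4431·d_B = (13.8425,-11.1739)
sweep = 180° − θ = 44.4711°

center=(9.3678,1.3659) T_A=(21.3456,-4.4478) T_B=(13.8425,-11.1739) sweep=44.4711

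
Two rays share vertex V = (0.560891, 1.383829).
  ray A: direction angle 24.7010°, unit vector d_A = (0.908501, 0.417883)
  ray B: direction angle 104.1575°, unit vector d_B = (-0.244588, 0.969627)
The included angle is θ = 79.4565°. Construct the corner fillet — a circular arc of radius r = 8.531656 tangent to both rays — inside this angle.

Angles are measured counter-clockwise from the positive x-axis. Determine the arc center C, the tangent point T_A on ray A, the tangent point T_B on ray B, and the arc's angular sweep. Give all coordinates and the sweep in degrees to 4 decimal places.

bisector direction at 64.4292° = (0.431625,0.902053)
center distance |VC| = r/sin(θ/2) = 8.531656/sin(39.7283°) = 13.348502
C = V + |VC|·bis = (6.3224,13.4249)
T_A = V + ((C−V)·d_A)·d_A = V + 10.2661·d_A = (9.8877,5.6739)
T_B = V + ((C−V)·d_B)·d_B = V + 10.2661·d_B = (-1.9501,11.3381)
sweep = 180° − θ = 100.5435°

center=(6.3224,13.4249) T_A=(9.8877,5.6739) T_B=(-1.9501,11.3381) sweep=100.5435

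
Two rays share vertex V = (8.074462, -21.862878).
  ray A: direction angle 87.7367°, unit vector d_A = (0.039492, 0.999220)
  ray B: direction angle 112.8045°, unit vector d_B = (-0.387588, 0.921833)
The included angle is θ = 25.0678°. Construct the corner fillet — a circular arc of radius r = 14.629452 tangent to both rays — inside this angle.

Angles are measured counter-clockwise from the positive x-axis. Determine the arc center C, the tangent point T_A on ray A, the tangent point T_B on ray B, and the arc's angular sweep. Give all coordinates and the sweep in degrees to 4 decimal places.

center=(-3.9448,44.4684) T_A=(10.6732,43.8907) T_B=(-17.4307,38.7982) sweep=154.9322

bisector direction at 100.2706° = (-0.178297,0.983977)
center distance |VC| = r/sin(θ/2) = 14.629452/sin(12.5339°) = 67.411481
C = V + |VC|·bis = (-3.9448,44.4684)
T_A = V + ((C−V)·d_A)·d_A = V + 65.8049·d_A = (10.6732,43.8907)
T_B = V + ((C−V)·d_B)·d_B = V + 65.8049·d_B = (-17.4307,38.7982)
sweep = 180° − θ = 154.9322°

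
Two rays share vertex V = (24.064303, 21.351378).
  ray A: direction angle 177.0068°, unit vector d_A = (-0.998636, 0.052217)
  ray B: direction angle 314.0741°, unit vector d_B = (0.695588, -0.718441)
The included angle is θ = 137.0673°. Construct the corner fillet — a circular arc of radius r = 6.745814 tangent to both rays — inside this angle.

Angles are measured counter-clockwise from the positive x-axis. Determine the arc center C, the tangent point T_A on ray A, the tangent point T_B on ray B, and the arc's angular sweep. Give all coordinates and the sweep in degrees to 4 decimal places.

bisector direction at 245.5404° = (-0.414051,-0.910254)
center distance |VC| = r/sin(θ/2) = 6.745814/sin(68.5336°) = 7.248632
C = V + |VC|·bis = (21.0630,14.7533)
T_A = V + ((C−V)·d_A)·d_A = V + 2.6527·d_A = (21.4153,21.4899)
T_B = V + ((C−V)·d_B)·d_B = V + 2.6527·d_B = (25.9095,19.4456)
sweep = 180° − θ = 42.9327°

center=(21.0630,14.7533) T_A=(21.4153,21.4899) T_B=(25.9095,19.4456) sweep=42.9327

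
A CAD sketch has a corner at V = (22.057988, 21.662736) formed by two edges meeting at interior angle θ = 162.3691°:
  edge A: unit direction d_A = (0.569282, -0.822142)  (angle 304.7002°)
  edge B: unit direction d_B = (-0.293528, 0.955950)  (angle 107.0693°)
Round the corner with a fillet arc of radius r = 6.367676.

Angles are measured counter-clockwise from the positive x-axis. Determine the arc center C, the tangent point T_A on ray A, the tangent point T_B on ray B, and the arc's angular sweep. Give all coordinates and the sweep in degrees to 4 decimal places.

center=(27.8553,24.4759) T_A=(22.6202,20.8508) T_B=(21.7681,22.6068) sweep=17.6309

bisector direction at 25.8847° = (0.899674,0.436562)
center distance |VC| = r/sin(θ/2) = 6.367676/sin(81.1846°) = 6.443796
C = V + |VC|·bis = (27.8553,24.4759)
T_A = V + ((C−V)·d_A)·d_A = V + 0.9875·d_A = (22.6202,20.8508)
T_B = V + ((C−V)·d_B)·d_B = V + 0.9875·d_B = (21.7681,22.6068)
sweep = 180° − θ = 17.6309°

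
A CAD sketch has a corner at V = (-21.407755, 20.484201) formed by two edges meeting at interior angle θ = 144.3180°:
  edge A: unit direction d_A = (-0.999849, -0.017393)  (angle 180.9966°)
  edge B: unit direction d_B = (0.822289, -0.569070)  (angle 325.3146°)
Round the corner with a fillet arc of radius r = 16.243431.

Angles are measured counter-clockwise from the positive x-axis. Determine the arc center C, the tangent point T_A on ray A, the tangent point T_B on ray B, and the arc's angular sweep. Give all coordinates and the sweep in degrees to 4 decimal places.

center=(-26.3525,4.1523) T_A=(-26.6350,20.3933) T_B=(-17.1088,17.5091) sweep=35.6820

bisector direction at 253.1556° = (-0.289774,-0.957095)
center distance |VC| = r/sin(θ/2) = 16.243431/sin(72.1590°) = 17.064034
C = V + |VC|·bis = (-26.3525,4.1523)
T_A = V + ((C−V)·d_A)·d_A = V + 5.2280·d_A = (-26.6350,20.3933)
T_B = V + ((C−V)·d_B)·d_B = V + 5.2280·d_B = (-17.1088,17.5091)
sweep = 180° − θ = 35.6820°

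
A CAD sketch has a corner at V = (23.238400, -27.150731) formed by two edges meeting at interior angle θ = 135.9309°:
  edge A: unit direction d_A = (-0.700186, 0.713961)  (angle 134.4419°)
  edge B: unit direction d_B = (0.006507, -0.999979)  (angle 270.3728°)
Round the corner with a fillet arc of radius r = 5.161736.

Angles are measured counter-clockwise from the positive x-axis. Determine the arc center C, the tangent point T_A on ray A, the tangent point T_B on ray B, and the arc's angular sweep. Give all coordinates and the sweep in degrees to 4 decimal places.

center=(18.0904,-29.2734) T_A=(21.7756,-25.6592) T_B=(23.2520,-29.2398) sweep=44.0691

bisector direction at 202.4074° = (-0.924497,-0.381189)
center distance |VC| = r/sin(θ/2) = 5.161736/sin(67.9655°) = 5.568469
C = V + |VC|·bis = (18.0904,-29.2734)
T_A = V + ((C−V)·d_A)·d_A = V + 2.0891·d_A = (21.7756,-25.6592)
T_B = V + ((C−V)·d_B)·d_B = V + 2.0891·d_B = (23.2520,-29.2398)
sweep = 180° − θ = 44.0691°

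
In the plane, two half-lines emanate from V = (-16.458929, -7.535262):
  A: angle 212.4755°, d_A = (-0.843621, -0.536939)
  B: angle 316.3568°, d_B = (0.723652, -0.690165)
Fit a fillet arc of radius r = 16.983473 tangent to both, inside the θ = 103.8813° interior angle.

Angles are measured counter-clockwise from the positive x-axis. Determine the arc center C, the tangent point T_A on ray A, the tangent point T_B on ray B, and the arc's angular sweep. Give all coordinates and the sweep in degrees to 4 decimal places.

bisector direction at 264.4162° = (-0.097302,-0.995255)
center distance |VC| = r/sin(θ/2) = 16.983473/sin(51.9406°) = 21.569805
C = V + |VC|·bis = (-18.5577,-29.0027)
T_A = V + ((C−V)·d_A)·d_A = V + 13.2973·d_A = (-27.6768,-14.6751)
T_B = V + ((C−V)·d_B)·d_B = V + 13.2973·d_B = (-6.8363,-16.7126)
sweep = 180° − θ = 76.1187°

center=(-18.5577,-29.0027) T_A=(-27.6768,-14.6751) T_B=(-6.8363,-16.7126) sweep=76.1187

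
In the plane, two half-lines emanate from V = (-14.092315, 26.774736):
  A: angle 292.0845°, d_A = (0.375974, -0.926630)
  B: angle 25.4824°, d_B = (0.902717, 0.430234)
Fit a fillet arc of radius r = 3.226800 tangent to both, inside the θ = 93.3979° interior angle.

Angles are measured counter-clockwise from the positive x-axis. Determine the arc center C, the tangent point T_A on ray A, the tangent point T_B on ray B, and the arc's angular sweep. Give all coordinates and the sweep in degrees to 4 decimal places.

bisector direction at 338.7835° = (0.932219,-0.361894)
center distance |VC| = r/sin(θ/2) = 3.226800/sin(46.6990°) = 4.433878
C = V + |VC|·bis = (-9.9590,25.1701)
T_A = V + ((C−V)·d_A)·d_A = V + 3.0409·d_A = (-12.9490,23.9570)
T_B = V + ((C−V)·d_B)·d_B = V + 3.0409·d_B = (-11.3472,28.0830)
sweep = 180° − θ = 86.6021°

center=(-9.9590,25.1701) T_A=(-12.9490,23.9570) T_B=(-11.3472,28.0830) sweep=86.6021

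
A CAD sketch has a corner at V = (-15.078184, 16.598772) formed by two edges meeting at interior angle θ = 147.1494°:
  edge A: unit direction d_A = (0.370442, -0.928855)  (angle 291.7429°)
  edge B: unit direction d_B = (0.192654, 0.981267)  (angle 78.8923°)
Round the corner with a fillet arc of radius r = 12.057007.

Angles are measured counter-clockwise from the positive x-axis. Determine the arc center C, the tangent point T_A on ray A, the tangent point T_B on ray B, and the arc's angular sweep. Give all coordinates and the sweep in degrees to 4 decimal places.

bisector direction at 5.3176° = (0.995696,0.092676)
center distance |VC| = r/sin(θ/2) = 12.057007/sin(73.5747°) = 12.569999
C = V + |VC|·bis = (-2.5623,17.7637)
T_A = V + ((C−V)·d_A)·d_A = V + 3.5544·d_A = (-13.7615,13.2973)
T_B = V + ((C−V)·d_B)·d_B = V + 3.5544·d_B = (-14.3934,20.0865)
sweep = 180° − θ = 32.8506°

center=(-2.5623,17.7637) T_A=(-13.7615,13.2973) T_B=(-14.3934,20.0865) sweep=32.8506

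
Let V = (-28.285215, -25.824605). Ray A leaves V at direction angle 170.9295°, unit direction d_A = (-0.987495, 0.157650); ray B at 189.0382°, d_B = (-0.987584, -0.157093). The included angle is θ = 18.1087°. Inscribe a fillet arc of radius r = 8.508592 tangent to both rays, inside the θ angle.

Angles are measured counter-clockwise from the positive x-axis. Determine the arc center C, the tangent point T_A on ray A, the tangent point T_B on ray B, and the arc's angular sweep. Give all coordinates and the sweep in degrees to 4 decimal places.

bisector direction at 179.9838° = (-1.000000,0.000282)
center distance |VC| = r/sin(θ/2) = 8.508592/sin(9.0543°) = 54.066986
C = V + |VC|·bis = (-82.3522,-25.8094)
T_A = V + ((C−V)·d_A)·d_A = V + 53.3933·d_A = (-81.0108,-17.4072)
T_B = V + ((C−V)·d_B)·d_B = V + 53.3933·d_B = (-81.0156,-34.2123)
sweep = 180° − θ = 161.8913°

center=(-82.3522,-25.8094) T_A=(-81.0108,-17.4072) T_B=(-81.0156,-34.2123) sweep=161.8913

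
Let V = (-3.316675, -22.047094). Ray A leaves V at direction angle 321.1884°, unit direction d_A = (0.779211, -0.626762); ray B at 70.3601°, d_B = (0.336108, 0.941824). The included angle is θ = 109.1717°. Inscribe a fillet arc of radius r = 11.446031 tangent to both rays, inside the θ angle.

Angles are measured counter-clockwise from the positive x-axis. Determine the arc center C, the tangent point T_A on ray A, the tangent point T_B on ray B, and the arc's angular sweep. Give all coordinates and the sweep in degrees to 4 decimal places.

bisector direction at 15.7742° = (0.962340,0.271848)
center distance |VC| = r/sin(θ/2) = 11.446031/sin(54.5859°) = 14.044473
C = V + |VC|·bis = (10.1989,-18.2291)
T_A = V + ((C−V)·d_A)·d_A = V + 8.1385·d_A = (3.0250,-27.1480)
T_B = V + ((C−V)·d_B)·d_B = V + 8.1385·d_B = (-0.5813,-14.3820)
sweep = 180° − θ = 70.8283°

center=(10.1989,-18.2291) T_A=(3.0250,-27.1480) T_B=(-0.5813,-14.3820) sweep=70.8283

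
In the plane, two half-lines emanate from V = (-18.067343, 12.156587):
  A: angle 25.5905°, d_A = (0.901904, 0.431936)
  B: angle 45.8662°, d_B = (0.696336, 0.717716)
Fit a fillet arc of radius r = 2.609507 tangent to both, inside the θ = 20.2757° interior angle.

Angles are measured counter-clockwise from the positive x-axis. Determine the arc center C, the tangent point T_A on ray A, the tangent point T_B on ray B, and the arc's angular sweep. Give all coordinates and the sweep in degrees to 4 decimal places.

center=(-6.0322,20.8137) T_A=(-4.9051,18.4602) T_B=(-7.9051,22.6308) sweep=159.7243

bisector direction at 35.7283° = (0.811795,0.583943)
center distance |VC| = r/sin(θ/2) = 2.609507/sin(10.1379°) = 14.825307
C = V + |VC|·bis = (-6.0322,20.8137)
T_A = V + ((C−V)·d_A)·d_A = V + 14.5938·d_A = (-4.9051,18.4602)
T_B = V + ((C−V)·d_B)·d_B = V + 14.5938·d_B = (-7.9051,22.6308)
sweep = 180° − θ = 159.7243°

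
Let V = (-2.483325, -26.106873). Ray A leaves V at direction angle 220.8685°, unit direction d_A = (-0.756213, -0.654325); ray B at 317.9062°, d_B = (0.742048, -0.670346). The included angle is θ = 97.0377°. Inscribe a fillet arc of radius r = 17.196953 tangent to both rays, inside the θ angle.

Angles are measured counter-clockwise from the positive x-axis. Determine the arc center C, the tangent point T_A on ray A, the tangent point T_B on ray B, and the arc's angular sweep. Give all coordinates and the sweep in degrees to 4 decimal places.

center=(-2.7288,-49.0601) T_A=(-13.9812,-36.0556) T_B=(8.7991,-36.2992) sweep=82.9623

bisector direction at 269.3874° = (-0.010693,-0.999943)
center distance |VC| = r/sin(θ/2) = 17.196953/sin(48.5189°) = 22.954561
C = V + |VC|·bis = (-2.7288,-49.0601)
T_A = V + ((C−V)·d_A)·d_A = V + 15.2045·d_A = (-13.9812,-36.0556)
T_B = V + ((C−V)·d_B)·d_B = V + 15.2045·d_B = (8.7991,-36.2992)
sweep = 180° − θ = 82.9623°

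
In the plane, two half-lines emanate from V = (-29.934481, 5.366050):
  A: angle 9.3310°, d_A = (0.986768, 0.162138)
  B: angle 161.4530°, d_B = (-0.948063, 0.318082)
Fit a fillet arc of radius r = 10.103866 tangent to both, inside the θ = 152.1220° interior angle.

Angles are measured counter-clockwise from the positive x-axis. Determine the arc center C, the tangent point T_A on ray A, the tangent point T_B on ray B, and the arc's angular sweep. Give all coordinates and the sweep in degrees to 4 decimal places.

center=(-29.0981,15.7428) T_A=(-27.4599,5.7727) T_B=(-32.3120,6.1637) sweep=27.8780

bisector direction at 85.3920° = (0.080338,0.996768)
center distance |VC| = r/sin(θ/2) = 10.103866/sin(76.0610°) = 10.410424
C = V + |VC|·bis = (-29.0981,15.7428)
T_A = V + ((C−V)·d_A)·d_A = V + 2.5078·d_A = (-27.4599,5.7727)
T_B = V + ((C−V)·d_B)·d_B = V + 2.5078·d_B = (-32.3120,6.1637)
sweep = 180° − θ = 27.8780°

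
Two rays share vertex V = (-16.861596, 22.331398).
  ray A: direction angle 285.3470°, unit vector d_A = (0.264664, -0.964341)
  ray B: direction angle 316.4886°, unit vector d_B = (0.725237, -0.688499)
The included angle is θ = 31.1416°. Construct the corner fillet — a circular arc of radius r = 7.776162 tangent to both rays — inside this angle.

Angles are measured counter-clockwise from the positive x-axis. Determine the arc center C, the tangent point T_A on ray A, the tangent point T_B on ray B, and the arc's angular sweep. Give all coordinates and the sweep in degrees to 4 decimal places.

bisector direction at 300.9178° = (0.513808,-0.857905)
center distance |VC| = r/sin(θ/2) = 7.776162/sin(15.5708°) = 28.969166
C = V + |VC|·bis = (-1.9770,-2.5214)
T_A = V + ((C−V)·d_A)·d_A = V + 27.9060·d_A = (-9.4759,-4.5795)
T_B = V + ((C−V)·d_B)·d_B = V + 27.9060·d_B = (3.3769,3.1182)
sweep = 180° − θ = 148.8584°

center=(-1.9770,-2.5214) T_A=(-9.4759,-4.5795) T_B=(3.3769,3.1182) sweep=148.8584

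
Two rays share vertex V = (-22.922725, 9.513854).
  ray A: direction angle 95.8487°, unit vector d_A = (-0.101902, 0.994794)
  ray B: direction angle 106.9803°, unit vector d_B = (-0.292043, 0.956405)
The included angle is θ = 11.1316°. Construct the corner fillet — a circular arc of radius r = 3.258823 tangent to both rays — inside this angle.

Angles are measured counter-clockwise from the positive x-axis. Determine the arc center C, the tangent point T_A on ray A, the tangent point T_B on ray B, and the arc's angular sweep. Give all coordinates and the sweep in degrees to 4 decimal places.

center=(-29.5723,42.4493) T_A=(-26.3305,42.7813) T_B=(-32.6891,41.4976) sweep=168.8684

bisector direction at 101.4145° = (-0.197905,0.980221)
center distance |VC| = r/sin(θ/2) = 3.258823/sin(5.5658°) = 33.599983
C = V + |VC|·bis = (-29.5723,42.4493)
T_A = V + ((C−V)·d_A)·d_A = V + 33.4416·d_A = (-26.3305,42.7813)
T_B = V + ((C−V)·d_B)·d_B = V + 33.4416·d_B = (-32.6891,41.4976)
sweep = 180° − θ = 168.8684°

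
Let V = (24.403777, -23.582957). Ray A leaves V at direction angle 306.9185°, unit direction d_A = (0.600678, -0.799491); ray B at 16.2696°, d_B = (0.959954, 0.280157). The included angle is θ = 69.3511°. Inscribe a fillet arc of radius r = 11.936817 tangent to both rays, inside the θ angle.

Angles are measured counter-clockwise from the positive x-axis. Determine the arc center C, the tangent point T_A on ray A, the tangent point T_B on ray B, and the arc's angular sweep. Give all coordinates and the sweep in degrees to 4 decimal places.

bisector direction at 341.5940° = (0.948843,-0.315748)
center distance |VC| = r/sin(θ/2) = 11.936817/sin(34.6756°) = 20.981220
C = V + |VC|·bis = (44.3117,-30.2077)
T_A = V + ((C−V)·d_A)·d_A = V + 17.2547·d_A = (34.7683,-37.3779)
T_B = V + ((C−V)·d_B)·d_B = V + 17.2547·d_B = (40.9675,-18.7489)
sweep = 180° − θ = 110.6489°

center=(44.3117,-30.2077) T_A=(34.7683,-37.3779) T_B=(40.9675,-18.7489) sweep=110.6489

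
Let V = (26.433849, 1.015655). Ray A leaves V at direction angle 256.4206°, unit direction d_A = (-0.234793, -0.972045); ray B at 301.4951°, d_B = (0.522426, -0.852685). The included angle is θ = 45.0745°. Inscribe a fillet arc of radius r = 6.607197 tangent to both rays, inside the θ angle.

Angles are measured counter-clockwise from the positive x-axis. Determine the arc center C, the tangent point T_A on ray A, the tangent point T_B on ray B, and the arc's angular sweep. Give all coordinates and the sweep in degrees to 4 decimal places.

bisector direction at 278.9578° = (0.155708,-0.987803)
center distance |VC| = r/sin(θ/2) = 6.607197/sin(22.5373°) = 17.238385
C = V + |VC|·bis = (29.1180,-16.0125)
T_A = V + ((C−V)·d_A)·d_A = V + 15.9219·d_A = (22.6955,-14.4612)
T_B = V + ((C−V)·d_B)·d_B = V + 15.9219·d_B = (34.7519,-12.5607)
sweep = 180° − θ = 134.9255°

center=(29.1180,-16.0125) T_A=(22.6955,-14.4612) T_B=(34.7519,-12.5607) sweep=134.9255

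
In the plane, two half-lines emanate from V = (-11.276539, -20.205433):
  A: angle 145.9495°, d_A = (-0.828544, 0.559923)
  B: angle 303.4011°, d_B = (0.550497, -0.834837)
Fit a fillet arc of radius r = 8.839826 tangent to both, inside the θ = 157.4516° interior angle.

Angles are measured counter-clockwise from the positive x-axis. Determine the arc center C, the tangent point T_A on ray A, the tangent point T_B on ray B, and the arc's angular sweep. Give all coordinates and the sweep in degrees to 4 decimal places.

center=(-17.6863,-26.5429) T_A=(-12.7366,-19.2187) T_B=(-10.3064,-21.6766) sweep=22.5484

bisector direction at 224.6753° = (-0.711103,-0.703088)
center distance |VC| = r/sin(θ/2) = 8.839826/sin(78.7258°) = 9.013767
C = V + |VC|·bis = (-17.6863,-26.5429)
T_A = V + ((C−V)·d_A)·d_A = V + 1.7622·d_A = (-12.7366,-19.2187)
T_B = V + ((C−V)·d_B)·d_B = V + 1.7622·d_B = (-10.3064,-21.6766)
sweep = 180° − θ = 22.5484°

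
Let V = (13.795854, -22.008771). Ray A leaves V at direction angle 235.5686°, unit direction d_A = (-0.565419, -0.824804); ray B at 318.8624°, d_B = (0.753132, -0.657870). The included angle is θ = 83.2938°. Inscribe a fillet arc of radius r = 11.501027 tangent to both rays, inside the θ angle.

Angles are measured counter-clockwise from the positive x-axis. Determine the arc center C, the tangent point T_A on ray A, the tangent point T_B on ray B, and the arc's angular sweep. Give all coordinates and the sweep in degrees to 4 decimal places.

bisector direction at 277.2155° = (0.125602,-0.992081)
center distance |VC| = r/sin(θ/2) = 11.501027/sin(41.6469°) = 17.306798
C = V + |VC|·bis = (15.9696,-39.1785)
T_A = V + ((C−V)·d_A)·d_A = V + 12.9326·d_A = (6.4835,-32.6756)
T_B = V + ((C−V)·d_B)·d_B = V + 12.9326·d_B = (23.5358,-30.5167)
sweep = 180° − θ = 96.7062°

center=(15.9696,-39.1785) T_A=(6.4835,-32.6756) T_B=(23.5358,-30.5167) sweep=96.7062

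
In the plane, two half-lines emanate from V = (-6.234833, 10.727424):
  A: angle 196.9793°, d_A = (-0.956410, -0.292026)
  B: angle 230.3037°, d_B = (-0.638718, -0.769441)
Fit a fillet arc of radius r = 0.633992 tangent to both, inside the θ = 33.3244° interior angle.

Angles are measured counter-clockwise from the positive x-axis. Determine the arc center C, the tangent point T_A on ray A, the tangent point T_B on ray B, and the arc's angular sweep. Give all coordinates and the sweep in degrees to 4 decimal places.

center=(-8.0756,9.5025) T_A=(-8.2608,10.1088) T_B=(-7.5878,9.0975) sweep=146.6756

bisector direction at 213.6415° = (-0.832520,-0.553995)
center distance |VC| = r/sin(θ/2) = 0.633992/sin(16.6622°) = 2.211123
C = V + |VC|·bis = (-8.0756,9.5025)
T_A = V + ((C−V)·d_A)·d_A = V + 2.1183·d_A = (-8.2608,10.1088)
T_B = V + ((C−V)·d_B)·d_B = V + 2.1183·d_B = (-7.5878,9.0975)
sweep = 180° − θ = 146.6756°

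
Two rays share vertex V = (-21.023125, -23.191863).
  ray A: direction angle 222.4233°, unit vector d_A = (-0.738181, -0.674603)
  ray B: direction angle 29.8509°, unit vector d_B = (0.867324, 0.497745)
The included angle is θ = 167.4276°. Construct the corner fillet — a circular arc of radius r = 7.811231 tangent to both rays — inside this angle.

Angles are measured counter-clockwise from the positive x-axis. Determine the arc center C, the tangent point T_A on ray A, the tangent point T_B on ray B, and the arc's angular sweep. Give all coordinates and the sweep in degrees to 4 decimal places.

bisector direction at 306.1371° = (0.589719,-0.807608)
center distance |VC| = r/sin(θ/2) = 7.811231/sin(83.7138°) = 7.858481
C = V + |VC|·bis = (-16.3888,-29.5384)
T_A = V + ((C−V)·d_A)·d_A = V + 0.8605·d_A = (-21.6583,-23.7723)
T_B = V + ((C−V)·d_B)·d_B = V + 0.8605·d_B = (-20.2768,-22.7636)
sweep = 180° − θ = 12.5724°

center=(-16.3888,-29.5384) T_A=(-21.6583,-23.7723) T_B=(-20.2768,-22.7636) sweep=12.5724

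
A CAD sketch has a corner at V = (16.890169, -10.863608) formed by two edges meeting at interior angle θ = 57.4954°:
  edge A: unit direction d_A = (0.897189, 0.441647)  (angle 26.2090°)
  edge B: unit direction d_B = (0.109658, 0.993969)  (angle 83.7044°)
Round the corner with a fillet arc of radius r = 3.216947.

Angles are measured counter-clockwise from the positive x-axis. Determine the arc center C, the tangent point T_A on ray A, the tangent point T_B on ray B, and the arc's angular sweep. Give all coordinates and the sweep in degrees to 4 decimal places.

center=(20.7308,-5.3875) T_A=(22.1515,-8.2737) T_B=(17.5332,-5.0347) sweep=122.5046

bisector direction at 54.9567° = (0.574195,0.818718)
center distance |VC| = r/sin(θ/2) = 3.216947/sin(28.7477°) = 6.688685
C = V + |VC|·bis = (20.7308,-5.3875)
T_A = V + ((C−V)·d_A)·d_A = V + 5.8643·d_A = (22.1515,-8.2737)
T_B = V + ((C−V)·d_B)·d_B = V + 5.8643·d_B = (17.5332,-5.0347)
sweep = 180° − θ = 122.5046°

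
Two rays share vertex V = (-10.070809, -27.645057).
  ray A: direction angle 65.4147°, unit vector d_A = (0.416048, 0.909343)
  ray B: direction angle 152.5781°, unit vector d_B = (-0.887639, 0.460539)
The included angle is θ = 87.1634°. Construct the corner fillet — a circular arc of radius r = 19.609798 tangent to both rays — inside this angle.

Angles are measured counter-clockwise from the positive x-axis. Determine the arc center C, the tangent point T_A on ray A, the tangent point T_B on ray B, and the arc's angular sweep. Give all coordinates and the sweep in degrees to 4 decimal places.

bisector direction at 108.9964° = (-0.325509,0.945539)
center distance |VC| = r/sin(θ/2) = 19.609798/sin(43.5817°) = 28.445218
C = V + |VC|·bis = (-19.3300,-0.7490)
T_A = V + ((C−V)·d_A)·d_A = V + 20.6055·d_A = (-1.4979,-8.9076)
T_B = V + ((C−V)·d_B)·d_B = V + 20.6055·d_B = (-28.3611,-18.1554)
sweep = 180° − θ = 92.8366°

center=(-19.3300,-0.7490) T_A=(-1.4979,-8.9076) T_B=(-28.3611,-18.1554) sweep=92.8366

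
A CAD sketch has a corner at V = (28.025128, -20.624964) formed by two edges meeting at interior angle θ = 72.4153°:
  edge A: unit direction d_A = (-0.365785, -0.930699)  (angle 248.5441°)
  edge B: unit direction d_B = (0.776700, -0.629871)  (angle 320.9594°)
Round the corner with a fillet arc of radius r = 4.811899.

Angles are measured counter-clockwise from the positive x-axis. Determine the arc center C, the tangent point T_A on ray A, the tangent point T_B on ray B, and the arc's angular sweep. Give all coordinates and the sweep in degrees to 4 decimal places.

bisector direction at 284.7518° = (0.254631,-0.967038)
center distance |VC| = r/sin(θ/2) = 4.811899/sin(36.2077°) = 8.145911
C = V + |VC|·bis = (30.0993,-28.5024)
T_A = V + ((C−V)·d_A)·d_A = V + 6.5728·d_A = (25.6209,-26.7423)
T_B = V + ((C−V)·d_B)·d_B = V + 6.5728·d_B = (33.1302,-24.7650)
sweep = 180° − θ = 107.5847°

center=(30.0993,-28.5024) T_A=(25.6209,-26.7423) T_B=(33.1302,-24.7650) sweep=107.5847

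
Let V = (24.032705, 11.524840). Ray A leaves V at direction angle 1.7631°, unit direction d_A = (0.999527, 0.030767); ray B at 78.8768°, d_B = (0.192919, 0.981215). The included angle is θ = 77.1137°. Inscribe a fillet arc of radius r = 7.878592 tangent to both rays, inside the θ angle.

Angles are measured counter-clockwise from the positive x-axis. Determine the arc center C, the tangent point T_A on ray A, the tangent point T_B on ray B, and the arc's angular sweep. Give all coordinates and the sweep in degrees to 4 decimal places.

bisector direction at 40.3199° = (0.762443,0.647055)
center distance |VC| = r/sin(θ/2) = 7.878592/sin(38.5568°) = 12.640314
C = V + |VC|·bis = (33.6702,19.7038)
T_A = V + ((C−V)·d_A)·d_A = V + 9.8846·d_A = (33.9126,11.8290)
T_B = V + ((C−V)·d_B)·d_B = V + 9.8846·d_B = (25.9396,21.2238)
sweep = 180° − θ = 102.8863°

center=(33.6702,19.7038) T_A=(33.9126,11.8290) T_B=(25.9396,21.2238) sweep=102.8863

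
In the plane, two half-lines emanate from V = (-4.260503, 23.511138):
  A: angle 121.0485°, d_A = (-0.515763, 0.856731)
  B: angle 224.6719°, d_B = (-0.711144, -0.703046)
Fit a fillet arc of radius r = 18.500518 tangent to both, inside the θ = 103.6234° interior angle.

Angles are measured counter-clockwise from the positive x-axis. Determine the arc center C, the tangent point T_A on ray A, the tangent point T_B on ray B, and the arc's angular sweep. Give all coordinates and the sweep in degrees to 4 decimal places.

bisector direction at 172.8602° = (-0.992246,0.124291)
center distance |VC| = r/sin(θ/2) = 18.500518/sin(51.8117°) = 23.538059
C = V + |VC|·bis = (-27.6160,26.4367)
T_A = V + ((C−V)·d_A)·d_A = V + 14.5524·d_A = (-11.7661,35.9786)
T_B = V + ((C−V)·d_B)·d_B = V + 14.5524·d_B = (-14.6093,13.2802)
sweep = 180° − θ = 76.3766°

center=(-27.6160,26.4367) T_A=(-11.7661,35.9786) T_B=(-14.6093,13.2802) sweep=76.3766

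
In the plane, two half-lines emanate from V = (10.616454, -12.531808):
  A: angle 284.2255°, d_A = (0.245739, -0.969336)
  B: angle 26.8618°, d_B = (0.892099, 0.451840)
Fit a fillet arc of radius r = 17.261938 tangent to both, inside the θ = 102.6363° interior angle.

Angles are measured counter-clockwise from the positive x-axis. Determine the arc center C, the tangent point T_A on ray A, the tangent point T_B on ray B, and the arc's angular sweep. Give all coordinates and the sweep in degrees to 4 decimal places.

bisector direction at 335.5437° = (0.910277,-0.414000)
center distance |VC| = r/sin(θ/2) = 17.261938/sin(51.3182°) = 22.112874
C = V + |VC|·bis = (30.7453,-21.6865)
T_A = V + ((C−V)·d_A)·d_A = V + 13.8204·d_A = (14.0127,-25.9285)
T_B = V + ((C−V)·d_B)·d_B = V + 13.8204·d_B = (22.9457,-6.2872)
sweep = 180° − θ = 77.3637°

center=(30.7453,-21.6865) T_A=(14.0127,-25.9285) T_B=(22.9457,-6.2872) sweep=77.3637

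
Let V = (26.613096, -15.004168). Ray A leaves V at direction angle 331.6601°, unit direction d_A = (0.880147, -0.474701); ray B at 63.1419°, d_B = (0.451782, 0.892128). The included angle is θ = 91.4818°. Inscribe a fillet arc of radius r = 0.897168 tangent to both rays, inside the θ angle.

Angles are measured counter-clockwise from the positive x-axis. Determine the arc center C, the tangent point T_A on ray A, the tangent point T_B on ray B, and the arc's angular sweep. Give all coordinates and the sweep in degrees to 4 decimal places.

center=(27.8085,-14.6295) T_A=(27.3826,-15.4192) T_B=(27.0081,-14.2242) sweep=88.5182

bisector direction at 17.4010° = (0.954235,0.299057)
center distance |VC| = r/sin(θ/2) = 0.897168/sin(45.7409°) = 1.252694
C = V + |VC|·bis = (27.8085,-14.6295)
T_A = V + ((C−V)·d_A)·d_A = V + 0.8743·d_A = (27.3826,-15.4192)
T_B = V + ((C−V)·d_B)·d_B = V + 0.8743·d_B = (27.0081,-14.2242)
sweep = 180° − θ = 88.5182°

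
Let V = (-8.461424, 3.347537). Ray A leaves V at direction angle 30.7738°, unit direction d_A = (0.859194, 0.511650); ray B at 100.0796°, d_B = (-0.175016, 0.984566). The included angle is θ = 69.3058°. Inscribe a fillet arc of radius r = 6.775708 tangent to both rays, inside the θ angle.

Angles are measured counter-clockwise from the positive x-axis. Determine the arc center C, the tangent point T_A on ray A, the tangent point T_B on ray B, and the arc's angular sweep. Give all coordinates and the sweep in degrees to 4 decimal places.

bisector direction at 65.4267° = (0.415857,0.909430)
center distance |VC| = r/sin(θ/2) = 6.775708/sin(34.6529°) = 11.916402
C = V + |VC|·bis = (-3.5059,14.1847)
T_A = V + ((C−V)·d_A)·d_A = V + 9.8026·d_A = (-0.0391,8.3630)
T_B = V + ((C−V)·d_B)·d_B = V + 9.8026·d_B = (-10.1770,12.9988)
sweep = 180° − θ = 110.6942°

center=(-3.5059,14.1847) T_A=(-0.0391,8.3630) T_B=(-10.1770,12.9988) sweep=110.6942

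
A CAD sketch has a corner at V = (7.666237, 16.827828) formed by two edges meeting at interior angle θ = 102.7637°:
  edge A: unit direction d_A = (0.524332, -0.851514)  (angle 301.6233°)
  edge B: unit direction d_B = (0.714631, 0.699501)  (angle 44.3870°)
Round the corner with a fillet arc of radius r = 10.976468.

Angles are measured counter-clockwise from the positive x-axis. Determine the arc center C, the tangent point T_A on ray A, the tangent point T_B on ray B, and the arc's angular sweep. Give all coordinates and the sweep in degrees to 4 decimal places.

bisector direction at 353.0051° = (0.992557,-0.121780)
center distance |VC| = r/sin(θ/2) = 10.976468/sin(51.3819°) = 14.048570
C = V + |VC|·bis = (21.6102,15.1170)
T_A = V + ((C−V)·d_A)·d_A = V + 8.7681·d_A = (12.2636,9.3617)
T_B = V + ((C−V)·d_B)·d_B = V + 8.7681·d_B = (13.9322,22.9611)
sweep = 180° − θ = 77.2363°

center=(21.6102,15.1170) T_A=(12.2636,9.3617) T_B=(13.9322,22.9611) sweep=77.2363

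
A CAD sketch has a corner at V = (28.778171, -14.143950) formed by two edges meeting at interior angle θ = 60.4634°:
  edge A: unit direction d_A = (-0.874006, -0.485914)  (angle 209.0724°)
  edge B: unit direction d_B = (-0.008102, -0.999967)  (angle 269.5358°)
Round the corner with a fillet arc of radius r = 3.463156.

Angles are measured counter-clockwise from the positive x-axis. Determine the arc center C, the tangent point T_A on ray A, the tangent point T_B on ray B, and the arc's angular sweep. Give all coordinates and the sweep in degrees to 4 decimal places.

center=(25.2670,-20.0584) T_A=(23.5842,-17.0316) T_B=(28.7300,-20.0865) sweep=119.5366

bisector direction at 239.3041° = (-0.510481,-0.859889)
center distance |VC| = r/sin(θ/2) = 3.463156/sin(30.2317°) = 6.878192
C = V + |VC|·bis = (25.2670,-20.0584)
T_A = V + ((C−V)·d_A)·d_A = V + 5.9427·d_A = (23.5842,-17.0316)
T_B = V + ((C−V)·d_B)·d_B = V + 5.9427·d_B = (28.7300,-20.0865)
sweep = 180° − θ = 119.5366°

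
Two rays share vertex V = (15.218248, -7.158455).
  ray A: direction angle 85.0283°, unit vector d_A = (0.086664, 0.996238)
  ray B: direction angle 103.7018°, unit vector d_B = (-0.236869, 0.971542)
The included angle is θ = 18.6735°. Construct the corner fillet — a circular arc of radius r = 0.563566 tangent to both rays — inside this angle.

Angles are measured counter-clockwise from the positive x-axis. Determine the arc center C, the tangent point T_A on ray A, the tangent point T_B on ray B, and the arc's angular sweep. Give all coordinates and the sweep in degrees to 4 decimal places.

bisector direction at 94.3650° = (-0.076111,0.997099)
center distance |VC| = r/sin(θ/2) = 0.563566/sin(9.3368°) = 3.473726
C = V + |VC|·bis = (14.9539,-3.6948)
T_A = V + ((C−V)·d_A)·d_A = V + 3.4277·d_A = (15.5153,-3.7436)
T_B = V + ((C−V)·d_B)·d_B = V + 3.4277·d_B = (14.4063,-3.8283)
sweep = 180° − θ = 161.3265°

center=(14.9539,-3.6948) T_A=(15.5153,-3.7436) T_B=(14.4063,-3.8283) sweep=161.3265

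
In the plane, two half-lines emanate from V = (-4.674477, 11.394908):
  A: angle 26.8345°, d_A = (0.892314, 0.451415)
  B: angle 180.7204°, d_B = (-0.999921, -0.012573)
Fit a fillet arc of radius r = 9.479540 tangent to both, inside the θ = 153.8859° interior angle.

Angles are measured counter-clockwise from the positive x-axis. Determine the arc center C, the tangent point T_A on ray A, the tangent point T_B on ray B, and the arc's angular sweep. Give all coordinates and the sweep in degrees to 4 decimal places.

bisector direction at 103.7775° = (-0.238151,0.971228)
center distance |VC| = r/sin(θ/2) = 9.479540/sin(76.9429°) = 9.731133
C = V + |VC|·bis = (-6.9920,20.8461)
T_A = V + ((C−V)·d_A)·d_A = V + 2.1985·d_A = (-2.7128,12.3873)
T_B = V + ((C−V)·d_B)·d_B = V + 2.1985·d_B = (-6.8728,11.3673)
sweep = 180° − θ = 26.1141°

center=(-6.9920,20.8461) T_A=(-2.7128,12.3873) T_B=(-6.8728,11.3673) sweep=26.1141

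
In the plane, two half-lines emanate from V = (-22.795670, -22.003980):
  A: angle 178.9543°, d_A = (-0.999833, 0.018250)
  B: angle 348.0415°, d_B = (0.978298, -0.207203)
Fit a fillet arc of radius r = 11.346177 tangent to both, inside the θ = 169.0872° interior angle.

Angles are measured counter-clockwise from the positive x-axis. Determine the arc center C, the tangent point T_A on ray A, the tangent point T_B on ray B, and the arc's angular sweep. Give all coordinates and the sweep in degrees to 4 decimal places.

bisector direction at 263.4979° = (-0.113240,-0.993568)
center distance |VC| = r/sin(θ/2) = 11.346177/sin(84.5436°) = 11.397822
C = V + |VC|·bis = (-24.0864,-33.3285)
T_A = V + ((C−V)·d_A)·d_A = V + 1.0838·d_A = (-23.8793,-21.9842)
T_B = V + ((C−V)·d_B)·d_B = V + 1.0838·d_B = (-21.7354,-22.2285)
sweep = 180° − θ = 10.9128°

center=(-24.0864,-33.3285) T_A=(-23.8793,-21.9842) T_B=(-21.7354,-22.2285) sweep=10.9128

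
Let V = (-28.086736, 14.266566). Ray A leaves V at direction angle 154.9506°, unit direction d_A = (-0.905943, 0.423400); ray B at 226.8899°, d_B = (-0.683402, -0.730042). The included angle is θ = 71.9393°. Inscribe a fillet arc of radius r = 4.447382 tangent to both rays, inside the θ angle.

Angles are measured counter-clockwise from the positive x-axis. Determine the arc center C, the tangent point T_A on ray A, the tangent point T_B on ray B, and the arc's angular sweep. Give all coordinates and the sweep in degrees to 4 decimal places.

bisector direction at 190.9203° = (-0.981892,-0.189442)
center distance |VC| = r/sin(θ/2) = 4.447382/sin(35.9697°) = 7.571860
C = V + |VC|·bis = (-35.5215,12.8321)
T_A = V + ((C−V)·d_A)·d_A = V + 6.1281·d_A = (-33.6385,16.8612)
T_B = V + ((C−V)·d_B)·d_B = V + 6.1281·d_B = (-32.2747,9.7928)
sweep = 180° − θ = 108.0607°

center=(-35.5215,12.8321) T_A=(-33.6385,16.8612) T_B=(-32.2747,9.7928) sweep=108.0607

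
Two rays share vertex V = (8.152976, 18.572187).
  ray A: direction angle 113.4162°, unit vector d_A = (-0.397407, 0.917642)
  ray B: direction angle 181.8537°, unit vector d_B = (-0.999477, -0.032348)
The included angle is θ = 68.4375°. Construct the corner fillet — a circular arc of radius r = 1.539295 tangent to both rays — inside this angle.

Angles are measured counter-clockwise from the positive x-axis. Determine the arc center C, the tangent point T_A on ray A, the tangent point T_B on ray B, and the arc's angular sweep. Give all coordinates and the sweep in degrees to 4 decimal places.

bisector direction at 147.6350° = (-0.844655,0.535312)
center distance |VC| = r/sin(θ/2) = 1.539295/sin(34.2188°) = 2.737235
C = V + |VC|·bis = (5.8410,20.0375)
T_A = V + ((C−V)·d_A)·d_A = V + 2.2634·d_A = (7.2535,20.6492)
T_B = V + ((C−V)·d_B)·d_B = V + 2.2634·d_B = (5.8908,18.4990)
sweep = 180° − θ = 111.5625°

center=(5.8410,20.0375) T_A=(7.2535,20.6492) T_B=(5.8908,18.4990) sweep=111.5625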